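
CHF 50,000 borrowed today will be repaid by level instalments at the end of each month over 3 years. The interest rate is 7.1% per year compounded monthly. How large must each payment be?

Level ordinary annuity; solve PV = PMT × [(1 − (1+r)^−n)/r] for PMT.
Periodic rate r = 0.071/12 per month; n is counted in months.
With n = 36: PMT = 50,000 / ([(1 − (1+r)^−n)/r]) = CHF 1,546.14

CHF 1,546.14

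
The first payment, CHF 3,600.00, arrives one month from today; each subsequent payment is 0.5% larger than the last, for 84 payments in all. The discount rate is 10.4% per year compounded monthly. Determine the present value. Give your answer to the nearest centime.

Periodic rate r = 0.104/12 per month; n is counted in months.
Growing ordinary annuity: PV = PMT₁ × [1 − ((1+g)/(1+r))^n] / (r − g) = 3,600 × [1 − ((1+0.005)/(1+r))^84] / (r − 0.005) = CHF 258,755.31.

CHF 258,755.31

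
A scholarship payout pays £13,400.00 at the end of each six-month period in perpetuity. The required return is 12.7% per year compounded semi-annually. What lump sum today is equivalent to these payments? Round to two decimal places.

Periodic rate r = 0.127/2 per half-year.
Level perpetuity: PV = PMT / r = 13,400 / (0.127/2) = £211,023.62.

£211,023.62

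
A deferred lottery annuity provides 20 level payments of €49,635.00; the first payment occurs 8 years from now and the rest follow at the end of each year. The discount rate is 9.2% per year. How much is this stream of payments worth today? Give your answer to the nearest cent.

Ordinary annuity of 20 payments, first payment at period 8.
Periodic rate r = 0.092 per year.
The ordinary-annuity PV formula values the stream one period before the first payment (period 7); discount that back 7 periods:
PV₀ = 49,635 × [1 − (1+r)^−20] / r × (1+r)^−7 = €241,250.47

€241,250.47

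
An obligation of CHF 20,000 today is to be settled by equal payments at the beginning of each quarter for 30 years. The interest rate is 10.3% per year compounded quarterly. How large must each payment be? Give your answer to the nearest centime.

Level annuity due; solve PV = PMT × [(1 − (1+r)^−n)/r] × (1+r) for PMT.
Periodic rate r = 0.103/4 per quarter; n is counted in quarters.
With n = 120: PMT = 20,000 / ([(1 − (1+r)^−n)/r] × (1+r)) = CHF 527.01

CHF 527.01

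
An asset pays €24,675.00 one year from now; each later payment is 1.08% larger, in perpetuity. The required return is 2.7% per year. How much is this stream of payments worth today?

Periodic rate r = 0.027 per year.
Growing perpetuity (Gordon): PV = PMT₁ / (r − g) = 24,675 / (r − 0.0108) = €1,523,148.15.

€1,523,148.15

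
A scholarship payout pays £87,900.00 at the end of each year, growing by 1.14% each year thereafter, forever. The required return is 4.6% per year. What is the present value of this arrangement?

Periodic rate r = 0.046 per year.
Growing perpetuity (Gordon): PV = PMT₁ / (r − g) = 87,900 / (r − 0.0114) = £2,540,462.43.

£2,540,462.43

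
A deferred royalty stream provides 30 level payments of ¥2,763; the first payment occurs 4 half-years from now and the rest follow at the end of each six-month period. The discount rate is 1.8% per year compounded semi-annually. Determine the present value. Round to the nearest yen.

¥70,440

Ordinary annuity of 30 payments, first payment at period 4.
Periodic rate r = 0.018/2 per half-year; n is counted in half-years.
The ordinary-annuity PV formula values the stream one period before the first payment (period 3); discount that back 3 periods:
PV₀ = 2,763 × [1 − (1+r)^−30] / r × (1+r)^−3 = ¥70,440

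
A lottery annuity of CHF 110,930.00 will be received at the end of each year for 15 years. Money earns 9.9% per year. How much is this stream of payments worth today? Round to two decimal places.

CHF 848,580.49

This is an ordinary annuity: 15 payments of CHF 110,930.00 at the end of each year.
Periodic rate r = 0.099 per year.
PV = PMT × [(1 − (1+r)^−n)/r] = 110,930 × [1 − (1+r)^−15] / r = CHF 848,580.49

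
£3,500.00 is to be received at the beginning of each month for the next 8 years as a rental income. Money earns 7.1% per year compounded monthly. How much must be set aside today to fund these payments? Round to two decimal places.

This is an annuity due: 96 payments of £3,500.00 at the beginning of each month.
Periodic rate r = 0.071/12 per month; n is counted in months.
PV = PMT × [(1 − (1+r)^−n)/r] × (1+r) = 3,500 × [1 − (1+r)^−96] / r × (1+r) = £257,295.24

£257,295.24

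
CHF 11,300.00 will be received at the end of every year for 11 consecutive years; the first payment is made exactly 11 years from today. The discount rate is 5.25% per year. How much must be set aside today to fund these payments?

Ordinary annuity of 11 payments, first payment at period 11.
Periodic rate r = 0.0525 per year.
The ordinary-annuity PV formula values the stream one period before the first payment (period 10); discount that back 10 periods:
PV₀ = 11,300 × [1 − (1+r)^−11] / r × (1+r)^−10 = CHF 55,537.68

CHF 55,537.68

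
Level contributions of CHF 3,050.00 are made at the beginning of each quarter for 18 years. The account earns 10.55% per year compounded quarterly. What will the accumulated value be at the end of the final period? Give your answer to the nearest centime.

This is an annuity due: 72 deposits of CHF 3,050.00 at the beginning of each quarter.
Periodic rate r = 0.1055/4 per quarter; n is counted in quarters.
FV = PMT × [((1+r)^n − 1)/r] × (1+r) = 3,050 × [(1+r)^72 − 1] / r × (1+r) = CHF 654,792.04

CHF 654,792.04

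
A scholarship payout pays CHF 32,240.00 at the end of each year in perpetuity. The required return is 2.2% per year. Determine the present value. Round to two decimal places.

CHF 1,465,454.55

Periodic rate r = 0.022 per year.
Level perpetuity: PV = PMT / r = 32,240 / (0.022) = CHF 1,465,454.55.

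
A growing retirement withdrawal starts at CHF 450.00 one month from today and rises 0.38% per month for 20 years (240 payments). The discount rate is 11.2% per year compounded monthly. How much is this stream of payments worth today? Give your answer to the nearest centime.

CHF 59,586.09

Periodic rate r = 0.112/12 per month; n is counted in months.
Growing ordinary annuity: PV = PMT₁ × [1 − ((1+g)/(1+r))^n] / (r − g) = 450 × [1 − ((1+0.0038)/(1+r))^240] / (r − 0.0038) = CHF 59,586.09.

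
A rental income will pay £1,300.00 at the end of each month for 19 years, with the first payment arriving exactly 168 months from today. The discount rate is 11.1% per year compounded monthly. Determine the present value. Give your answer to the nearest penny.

£26,499.37

Ordinary annuity of 228 payments, first payment at period 168.
Periodic rate r = 0.111/12 per month; n is counted in months.
The ordinary-annuity PV formula values the stream one period before the first payment (period 167); discount that back 167 periods:
PV₀ = 1,300 × [1 − (1+r)^−228] / r × (1+r)^−167 = £26,499.37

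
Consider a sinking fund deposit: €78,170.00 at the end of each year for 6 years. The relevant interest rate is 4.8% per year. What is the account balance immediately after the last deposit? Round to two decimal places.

This is an ordinary annuity: 6 deposits of €78,170.00 at the end of each year.
Periodic rate r = 0.048 per year.
FV = PMT × [((1+r)^n − 1)/r] = 78,170 × [(1+r)^6 − 1] / r = €529,036.66

€529,036.66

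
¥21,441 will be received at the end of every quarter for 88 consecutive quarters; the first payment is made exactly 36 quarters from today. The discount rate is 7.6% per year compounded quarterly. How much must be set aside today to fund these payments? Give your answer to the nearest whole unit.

Ordinary annuity of 88 payments, first payment at period 36.
Periodic rate r = 0.076/4 per quarter; n is counted in quarters.
The ordinary-annuity PV formula values the stream one period before the first payment (period 35); discount that back 35 periods:
PV₀ = 21,441 × [1 − (1+r)^−88] / r × (1+r)^−35 = ¥472,529

¥472,529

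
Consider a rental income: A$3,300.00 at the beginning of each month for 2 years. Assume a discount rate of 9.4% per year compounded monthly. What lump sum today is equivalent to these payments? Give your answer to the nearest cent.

A$72,508.38

This is an annuity due: 24 payments of A$3,300.00 at the beginning of each month.
Periodic rate r = 0.094/12 per month; n is counted in months.
PV = PMT × [(1 − (1+r)^−n)/r] × (1+r) = 3,300 × [1 − (1+r)^−24] / r × (1+r) = A$72,508.38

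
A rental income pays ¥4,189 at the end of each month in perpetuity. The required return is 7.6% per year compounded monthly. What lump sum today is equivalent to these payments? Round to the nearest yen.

¥661,421

Periodic rate r = 0.076/12 per month.
Level perpetuity: PV = PMT / r = 4,189 / (0.076/12) = ¥661,421.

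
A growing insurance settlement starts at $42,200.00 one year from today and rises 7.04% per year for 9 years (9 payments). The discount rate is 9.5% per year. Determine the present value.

Periodic rate r = 0.095 per year.
Growing ordinary annuity: PV = PMT₁ × [1 − ((1+g)/(1+r))^n] / (r − g) = 42,200 × [1 − ((1+0.0704)/(1+r))^9] / (r − 0.0704) = $317,260.43.

$317,260.43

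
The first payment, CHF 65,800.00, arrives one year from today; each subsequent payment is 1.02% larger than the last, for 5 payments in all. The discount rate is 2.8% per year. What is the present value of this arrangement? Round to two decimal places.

Periodic rate r = 0.028 per year.
Growing ordinary annuity: PV = PMT₁ × [1 − ((1+g)/(1+r))^n] / (r − g) = 65,800 × [1 − ((1+0.0102)/(1+r))^5] / (r − 0.0102) = CHF 309,146.10.

CHF 309,146.10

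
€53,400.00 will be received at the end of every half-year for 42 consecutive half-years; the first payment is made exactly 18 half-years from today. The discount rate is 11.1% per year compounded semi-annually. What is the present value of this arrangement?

Ordinary annuity of 42 payments, first payment at period 18.
Periodic rate r = 0.111/2 per half-year; n is counted in half-years.
The ordinary-annuity PV formula values the stream one period before the first payment (period 17); discount that back 17 periods:
PV₀ = 53,400 × [1 − (1+r)^−42] / r × (1+r)^−17 = €344,373.75

€344,373.75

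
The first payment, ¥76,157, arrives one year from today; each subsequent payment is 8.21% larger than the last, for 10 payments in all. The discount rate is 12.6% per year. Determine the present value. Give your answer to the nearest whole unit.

Periodic rate r = 0.126 per year.
Growing ordinary annuity: PV = PMT₁ × [1 − ((1+g)/(1+r))^n] / (r − g) = 76,157 × [1 − ((1+0.0821)/(1+r))^10] / (r − 0.0821) = ¥569,222.

¥569,222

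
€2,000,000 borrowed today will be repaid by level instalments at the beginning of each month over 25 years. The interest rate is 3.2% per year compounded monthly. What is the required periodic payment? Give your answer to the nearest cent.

Level annuity due; solve PV = PMT × [(1 − (1+r)^−n)/r] × (1+r) for PMT.
Periodic rate r = 0.032/12 per month; n is counted in months.
With n = 300: PMT = 2,000,000 / ([(1 − (1+r)^−n)/r] × (1+r)) = €9,667.80

€9,667.80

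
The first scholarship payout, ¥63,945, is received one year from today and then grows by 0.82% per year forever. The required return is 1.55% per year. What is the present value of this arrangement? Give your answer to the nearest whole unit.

Periodic rate r = 0.0155 per year.
Growing perpetuity (Gordon): PV = PMT₁ / (r − g) = 63,945 / (r − 0.0082) = ¥8,759,589.

¥8,759,589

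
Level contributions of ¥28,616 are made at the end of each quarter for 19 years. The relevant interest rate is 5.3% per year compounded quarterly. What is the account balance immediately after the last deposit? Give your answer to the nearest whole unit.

This is an ordinary annuity: 76 deposits of ¥28,616 at the end of each quarter.
Periodic rate r = 0.053/4 per quarter; n is counted in quarters.
FV = PMT × [((1+r)^n − 1)/r] = 28,616 × [(1+r)^76 − 1] / r = ¥3,713,242

¥3,713,242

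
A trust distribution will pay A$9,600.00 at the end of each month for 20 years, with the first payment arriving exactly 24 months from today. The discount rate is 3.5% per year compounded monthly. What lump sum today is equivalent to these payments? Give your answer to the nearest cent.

A$1,548,038.96

Ordinary annuity of 240 payments, first payment at period 24.
Periodic rate r = 0.035/12 per month; n is counted in months.
The ordinary-annuity PV formula values the stream one period before the first payment (period 23); discount that back 23 periods:
PV₀ = 9,600 × [1 − (1+r)^−240] / r × (1+r)^−23 = A$1,548,038.96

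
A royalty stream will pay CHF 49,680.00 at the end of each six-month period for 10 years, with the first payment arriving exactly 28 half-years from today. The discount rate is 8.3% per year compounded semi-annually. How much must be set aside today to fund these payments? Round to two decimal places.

Ordinary annuity of 20 payments, first payment at period 28.
Periodic rate r = 0.083/2 per half-year; n is counted in half-years.
The ordinary-annuity PV formula values the stream one period before the first payment (period 27); discount that back 27 periods:
PV₀ = 49,680 × [1 − (1+r)^−20] / r × (1+r)^−27 = CHF 222,259.99

CHF 222,259.99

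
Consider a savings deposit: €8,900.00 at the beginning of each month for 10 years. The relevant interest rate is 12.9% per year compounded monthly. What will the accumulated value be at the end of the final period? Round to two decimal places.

This is an annuity due: 120 deposits of €8,900.00 at the beginning of each month.
Periodic rate r = 0.129/12 per month; n is counted in months.
FV = PMT × [((1+r)^n − 1)/r] × (1+r) = 8,900 × [(1+r)^120 − 1] / r × (1+r) = €2,182,277.69

€2,182,277.69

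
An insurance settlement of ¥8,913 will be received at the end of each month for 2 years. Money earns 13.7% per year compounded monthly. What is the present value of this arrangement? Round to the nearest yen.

¥186,187

This is an ordinary annuity: 24 payments of ¥8,913 at the end of each month.
Periodic rate r = 0.137/12 per month; n is counted in months.
PV = PMT × [(1 − (1+r)^−n)/r] = 8,913 × [1 − (1+r)^−24] / r = ¥186,187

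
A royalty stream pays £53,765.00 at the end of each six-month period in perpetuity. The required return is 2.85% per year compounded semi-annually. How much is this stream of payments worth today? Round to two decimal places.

£3,772,982.46

Periodic rate r = 0.0285/2 per half-year.
Level perpetuity: PV = PMT / r = 53,765 / (0.0285/2) = £3,772,982.46.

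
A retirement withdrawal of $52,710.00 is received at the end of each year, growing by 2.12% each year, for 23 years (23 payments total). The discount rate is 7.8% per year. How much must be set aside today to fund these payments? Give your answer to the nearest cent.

$660,777.41

Periodic rate r = 0.078 per year.
Growing ordinary annuity: PV = PMT₁ × [1 − ((1+g)/(1+r))^n] / (r − g) = 52,710 × [1 − ((1+0.0212)/(1+r))^23] / (r − 0.0212) = $660,777.41.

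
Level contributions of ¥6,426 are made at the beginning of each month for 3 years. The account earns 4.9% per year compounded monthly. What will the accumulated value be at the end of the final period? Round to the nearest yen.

¥249,674

This is an annuity due: 36 deposits of ¥6,426 at the beginning of each month.
Periodic rate r = 0.049/12 per month; n is counted in months.
FV = PMT × [((1+r)^n − 1)/r] × (1+r) = 6,426 × [(1+r)^36 − 1] / r × (1+r) = ¥249,674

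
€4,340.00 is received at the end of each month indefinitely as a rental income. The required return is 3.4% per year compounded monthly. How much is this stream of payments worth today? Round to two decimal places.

Periodic rate r = 0.034/12 per month.
Level perpetuity: PV = PMT / r = 4,340 / (0.034/12) = €1,531,764.71.

€1,531,764.71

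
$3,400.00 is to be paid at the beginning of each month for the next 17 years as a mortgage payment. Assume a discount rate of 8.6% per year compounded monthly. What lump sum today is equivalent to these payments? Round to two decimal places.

$366,494.58

This is an annuity due: 204 payments of $3,400.00 at the beginning of each month.
Periodic rate r = 0.086/12 per month; n is counted in months.
PV = PMT × [(1 − (1+r)^−n)/r] × (1+r) = 3,400 × [1 − (1+r)^−204] / r × (1+r) = $366,494.58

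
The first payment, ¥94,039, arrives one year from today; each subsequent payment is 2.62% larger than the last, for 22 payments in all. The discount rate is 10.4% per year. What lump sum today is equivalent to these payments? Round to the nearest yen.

Periodic rate r = 0.104 per year.
Growing ordinary annuity: PV = PMT₁ × [1 − ((1+g)/(1+r))^n] / (r − g) = 94,039 × [1 − ((1+0.0262)/(1+r))^22] / (r − 0.0262) = ¥966,562.

¥966,562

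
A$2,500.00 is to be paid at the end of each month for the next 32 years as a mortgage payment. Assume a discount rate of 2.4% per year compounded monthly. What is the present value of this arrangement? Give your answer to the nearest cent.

A$669,630.01

This is an ordinary annuity: 384 payments of A$2,500.00 at the end of each month.
Periodic rate r = 0.024/12 per month; n is counted in months.
PV = PMT × [(1 − (1+r)^−n)/r] = 2,500 × [1 − (1+r)^−384] / r = A$669,630.01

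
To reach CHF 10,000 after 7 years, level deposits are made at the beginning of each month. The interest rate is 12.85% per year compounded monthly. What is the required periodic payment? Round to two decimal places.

CHF 73.24

Level annuity due; solve FV = PMT × [((1+r)^n − 1)/r] × (1+r) for PMT.
Periodic rate r = 0.1285/12 per month; n is counted in months.
With n = 84: PMT = 10,000 / ([((1+r)^n − 1)/r] × (1+r)) = CHF 73.24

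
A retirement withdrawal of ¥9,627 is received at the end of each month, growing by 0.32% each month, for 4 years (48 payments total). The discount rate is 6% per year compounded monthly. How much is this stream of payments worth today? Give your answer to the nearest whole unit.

¥440,965

Periodic rate r = 0.06/12 per month; n is counted in months.
Growing ordinary annuity: PV = PMT₁ × [1 − ((1+g)/(1+r))^n] / (r − g) = 9,627 × [1 − ((1+0.0032)/(1+r))^48] / (r − 0.0032) = ¥440,965.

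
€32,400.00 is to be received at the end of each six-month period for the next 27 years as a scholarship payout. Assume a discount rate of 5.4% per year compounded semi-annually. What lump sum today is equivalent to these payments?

€915,306.67

This is an ordinary annuity: 54 payments of €32,400.00 at the end of each six-month period.
Periodic rate r = 0.054/2 per half-year; n is counted in half-years.
PV = PMT × [(1 − (1+r)^−n)/r] = 32,400 × [1 − (1+r)^−54] / r = €915,306.67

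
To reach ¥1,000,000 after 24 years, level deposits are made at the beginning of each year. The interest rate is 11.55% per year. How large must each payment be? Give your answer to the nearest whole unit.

Level annuity due; solve FV = PMT × [((1+r)^n − 1)/r] × (1+r) for PMT.
Periodic rate r = 0.1155 per year.
With n = 24: PMT = 1,000,000 / ([((1+r)^n − 1)/r] × (1+r)) = ¥8,101

¥8,101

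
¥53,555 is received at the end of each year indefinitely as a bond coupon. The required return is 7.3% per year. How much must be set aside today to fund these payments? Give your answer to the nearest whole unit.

¥733,630

Periodic rate r = 0.073 per year.
Level perpetuity: PV = PMT / r = 53,555 / (0.073) = ¥733,630.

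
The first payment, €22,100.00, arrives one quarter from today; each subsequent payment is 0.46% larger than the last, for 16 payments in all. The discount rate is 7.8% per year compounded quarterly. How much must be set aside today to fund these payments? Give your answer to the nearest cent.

Periodic rate r = 0.078/4 per quarter; n is counted in quarters.
Growing ordinary annuity: PV = PMT₁ × [1 − ((1+g)/(1+r))^n] / (r − g) = 22,100 × [1 − ((1+0.0046)/(1+r))^16] / (r − 0.0046) = €311,293.01.

€311,293.01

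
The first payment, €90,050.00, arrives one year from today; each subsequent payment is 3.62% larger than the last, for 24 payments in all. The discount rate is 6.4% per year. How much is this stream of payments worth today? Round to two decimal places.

€1,523,332.39

Periodic rate r = 0.064 per year.
Growing ordinary annuity: PV = PMT₁ × [1 − ((1+g)/(1+r))^n] / (r − g) = 90,050 × [1 − ((1+0.0362)/(1+r))^24] / (r − 0.0362) = €1,523,332.39.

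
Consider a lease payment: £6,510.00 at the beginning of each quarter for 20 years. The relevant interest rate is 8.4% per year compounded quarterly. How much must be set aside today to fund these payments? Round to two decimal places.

This is an annuity due: 80 payments of £6,510.00 at the beginning of each quarter.
Periodic rate r = 0.084/4 per quarter; n is counted in quarters.
PV = PMT × [(1 − (1+r)^−n)/r] × (1+r) = 6,510 × [1 − (1+r)^−80] / r × (1+r) = £256,485.57

£256,485.57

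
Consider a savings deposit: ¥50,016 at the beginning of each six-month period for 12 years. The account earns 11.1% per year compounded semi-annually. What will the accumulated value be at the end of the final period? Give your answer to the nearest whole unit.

¥2,526,333

This is an annuity due: 24 deposits of ¥50,016 at the beginning of each six-month period.
Periodic rate r = 0.111/2 per half-year; n is counted in half-years.
FV = PMT × [((1+r)^n − 1)/r] × (1+r) = 50,016 × [(1+r)^24 − 1] / r × (1+r) = ¥2,526,333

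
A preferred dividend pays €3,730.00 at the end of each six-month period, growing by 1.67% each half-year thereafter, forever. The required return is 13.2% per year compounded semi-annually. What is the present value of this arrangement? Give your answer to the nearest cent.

€75,659.23

Periodic rate r = 0.132/2 per half-year.
Growing perpetuity (Gordon): PV = PMT₁ / (r − g) = 3,730 / (r − 0.0167) = €75,659.23.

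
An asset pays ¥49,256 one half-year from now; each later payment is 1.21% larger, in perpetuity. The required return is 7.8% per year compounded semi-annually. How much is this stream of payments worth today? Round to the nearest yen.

¥1,831,078

Periodic rate r = 0.078/2 per half-year.
Growing perpetuity (Gordon): PV = PMT₁ / (r − g) = 49,256 / (r − 0.0121) = ¥1,831,078.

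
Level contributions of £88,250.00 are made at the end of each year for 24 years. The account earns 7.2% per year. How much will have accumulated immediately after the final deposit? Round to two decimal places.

£5,276,456.78

This is an ordinary annuity: 24 deposits of £88,250.00 at the end of each year.
Periodic rate r = 0.072 per year.
FV = PMT × [((1+r)^n − 1)/r] = 88,250 × [(1+r)^24 − 1] / r = £5,276,456.78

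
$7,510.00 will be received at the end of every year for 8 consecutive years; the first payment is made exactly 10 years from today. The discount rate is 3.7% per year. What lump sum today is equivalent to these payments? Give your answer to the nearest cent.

Ordinary annuity of 8 payments, first payment at period 10.
Periodic rate r = 0.037 per year.
The ordinary-annuity PV formula values the stream one period before the first payment (period 9); discount that back 9 periods:
PV₀ = 7,510 × [1 − (1+r)^−8] / r × (1+r)^−9 = $36,916.50

$36,916.50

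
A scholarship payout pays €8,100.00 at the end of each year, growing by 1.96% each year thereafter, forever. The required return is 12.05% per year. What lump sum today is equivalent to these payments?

€80,277.50

Periodic rate r = 0.1205 per year.
Growing perpetuity (Gordon): PV = PMT₁ / (r − g) = 8,100 / (r − 0.0196) = €80,277.50.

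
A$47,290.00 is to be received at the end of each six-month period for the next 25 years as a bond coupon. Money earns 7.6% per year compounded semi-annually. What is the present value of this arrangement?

This is an ordinary annuity: 50 payments of A$47,290.00 at the end of each six-month period.
Periodic rate r = 0.076/2 per half-year; n is counted in half-years.
PV = PMT × [(1 − (1+r)^−n)/r] = 47,290 × [1 − (1+r)^−50] / r = A$1,051,668.80

A$1,051,668.80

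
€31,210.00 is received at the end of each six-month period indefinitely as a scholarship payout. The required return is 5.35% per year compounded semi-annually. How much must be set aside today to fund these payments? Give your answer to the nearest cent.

Periodic rate r = 0.0535/2 per half-year.
Level perpetuity: PV = PMT / r = 31,210 / (0.0535/2) = €1,166,728.97.

€1,166,728.97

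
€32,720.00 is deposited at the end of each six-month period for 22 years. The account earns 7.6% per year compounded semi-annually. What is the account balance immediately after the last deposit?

This is an ordinary annuity: 44 deposits of €32,720.00 at the end of each six-month period.
Periodic rate r = 0.076/2 per half-year; n is counted in half-years.
FV = PMT × [((1+r)^n − 1)/r] = 32,720 × [(1+r)^44 − 1] / r = €3,582,325.29

€3,582,325.29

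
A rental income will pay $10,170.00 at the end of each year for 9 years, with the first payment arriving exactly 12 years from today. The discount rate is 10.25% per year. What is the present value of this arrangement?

Ordinary annuity of 9 payments, first payment at period 12.
Periodic rate r = 0.1025 per year.
The ordinary-annuity PV formula values the stream one period before the first payment (period 11); discount that back 11 periods:
PV₀ = 10,170 × [1 − (1+r)^−9] / r × (1+r)^−11 = $19,824.47

$19,824.47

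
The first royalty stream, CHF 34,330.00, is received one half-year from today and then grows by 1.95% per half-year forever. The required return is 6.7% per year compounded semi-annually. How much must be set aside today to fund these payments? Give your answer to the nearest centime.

CHF 2,452,142.86

Periodic rate r = 0.067/2 per half-year.
Growing perpetuity (Gordon): PV = PMT₁ / (r − g) = 34,330 / (r − 0.0195) = CHF 2,452,142.86.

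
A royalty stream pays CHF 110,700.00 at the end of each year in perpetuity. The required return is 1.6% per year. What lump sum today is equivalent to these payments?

CHF 6,918,750.00

Periodic rate r = 0.016 per year.
Level perpetuity: PV = PMT / r = 110,700 / (0.016) = CHF 6,918,750.00.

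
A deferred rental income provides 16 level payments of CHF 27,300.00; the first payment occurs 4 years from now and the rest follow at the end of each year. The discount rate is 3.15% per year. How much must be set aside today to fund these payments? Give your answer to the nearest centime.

CHF 308,898.49

Ordinary annuity of 16 payments, first payment at period 4.
Periodic rate r = 0.0315 per year.
The ordinary-annuity PV formula values the stream one period before the first payment (period 3); discount that back 3 periods:
PV₀ = 27,300 × [1 − (1+r)^−16] / r × (1+r)^−3 = CHF 308,898.49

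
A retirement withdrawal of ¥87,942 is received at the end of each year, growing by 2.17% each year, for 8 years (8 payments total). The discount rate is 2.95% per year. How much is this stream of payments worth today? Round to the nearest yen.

¥665,527

Periodic rate r = 0.0295 per year.
Growing ordinary annuity: PV = PMT₁ × [1 − ((1+g)/(1+r))^n] / (r − g) = 87,942 × [1 − ((1+0.0217)/(1+r))^8] / (r − 0.0217) = ¥665,527.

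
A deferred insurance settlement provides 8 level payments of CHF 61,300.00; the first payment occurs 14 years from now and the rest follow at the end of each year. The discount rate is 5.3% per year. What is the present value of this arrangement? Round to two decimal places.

Ordinary annuity of 8 payments, first payment at period 14.
Periodic rate r = 0.053 per year.
The ordinary-annuity PV formula values the stream one period before the first payment (period 13); discount that back 13 periods:
PV₀ = 61,300 × [1 − (1+r)^−8] / r × (1+r)^−13 = CHF 200,027.66

CHF 200,027.66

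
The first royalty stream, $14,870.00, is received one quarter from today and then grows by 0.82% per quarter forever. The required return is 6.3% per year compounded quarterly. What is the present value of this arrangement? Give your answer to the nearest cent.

Periodic rate r = 0.063/4 per quarter.
Growing perpetuity (Gordon): PV = PMT₁ / (r − g) = 14,870 / (r − 0.0082) = $1,969,536.42.

$1,969,536.42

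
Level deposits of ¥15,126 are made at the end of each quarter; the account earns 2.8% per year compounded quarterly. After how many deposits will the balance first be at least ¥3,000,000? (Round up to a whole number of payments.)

125 payments

Periodic rate r = 0.028/4 per quarter; n is counted in quarters.
Ordinary annuity FV: 3,000,000 = 15,126 × [((1+r)^n − 1)/r].
(1+r)^n = 1 + 3,000,000 × r / 15,126, so n = ln(1 + 3,000,000·r/15,126) / ln(1+r) = 124.81.
Round up to a whole number of payments: n = 125.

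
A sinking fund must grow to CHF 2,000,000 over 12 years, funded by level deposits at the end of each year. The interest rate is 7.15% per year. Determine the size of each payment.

CHF 110,820.72

Level ordinary annuity; solve FV = PMT × [((1+r)^n − 1)/r] for PMT.
Periodic rate r = 0.0715 per year.
With n = 12: PMT = 2,000,000 / ([((1+r)^n − 1)/r]) = CHF 110,820.72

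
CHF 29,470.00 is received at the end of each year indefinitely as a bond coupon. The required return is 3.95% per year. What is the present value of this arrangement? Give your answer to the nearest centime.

CHF 746,075.95

Periodic rate r = 0.0395 per year.
Level perpetuity: PV = PMT / r = 29,470 / (0.0395) = CHF 746,075.95.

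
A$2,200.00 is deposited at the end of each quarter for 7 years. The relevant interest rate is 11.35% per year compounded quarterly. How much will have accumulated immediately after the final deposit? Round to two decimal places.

A$92,185.43

This is an ordinary annuity: 28 deposits of A$2,200.00 at the end of each quarter.
Periodic rate r = 0.1135/4 per quarter; n is counted in quarters.
FV = PMT × [((1+r)^n − 1)/r] = 2,200 × [(1+r)^28 − 1] / r = A$92,185.43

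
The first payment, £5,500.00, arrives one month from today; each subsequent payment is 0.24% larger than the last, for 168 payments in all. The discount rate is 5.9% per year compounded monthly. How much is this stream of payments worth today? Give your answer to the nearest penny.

Periodic rate r = 0.059/12 per month; n is counted in months.
Growing ordinary annuity: PV = PMT₁ × [1 − ((1+g)/(1+r))^n] / (r − g) = 5,500 × [1 − ((1+0.0024)/(1+r))^168] / (r − 0.0024) = £751,307.19.

£751,307.19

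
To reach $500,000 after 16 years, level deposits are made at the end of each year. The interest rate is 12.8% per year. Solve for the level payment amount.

Level ordinary annuity; solve FV = PMT × [((1+r)^n − 1)/r] for PMT.
Periodic rate r = 0.128 per year.
With n = 16: PMT = 500,000 / ([((1+r)^n − 1)/r]) = $10,903.22

$10,903.22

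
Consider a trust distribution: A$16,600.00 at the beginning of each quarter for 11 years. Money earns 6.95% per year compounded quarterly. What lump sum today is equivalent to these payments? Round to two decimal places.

A$516,485.98

This is an annuity due: 44 payments of A$16,600.00 at the beginning of each quarter.
Periodic rate r = 0.0695/4 per quarter; n is counted in quarters.
PV = PMT × [(1 − (1+r)^−n)/r] × (1+r) = 16,600 × [1 − (1+r)^−44] / r × (1+r) = A$516,485.98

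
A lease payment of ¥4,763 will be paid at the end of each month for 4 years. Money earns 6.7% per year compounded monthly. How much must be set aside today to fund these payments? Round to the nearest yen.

¥200,065

This is an ordinary annuity: 48 payments of ¥4,763 at the end of each month.
Periodic rate r = 0.067/12 per month; n is counted in months.
PV = PMT × [(1 − (1+r)^−n)/r] = 4,763 × [1 − (1+r)^−48] / r = ¥200,065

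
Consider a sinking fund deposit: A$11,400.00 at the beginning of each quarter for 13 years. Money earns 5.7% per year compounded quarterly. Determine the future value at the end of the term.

A$882,063.56

This is an annuity due: 52 deposits of A$11,400.00 at the beginning of each quarter.
Periodic rate r = 0.057/4 per quarter; n is counted in quarters.
FV = PMT × [((1+r)^n − 1)/r] × (1+r) = 11,400 × [(1+r)^52 − 1] / r × (1+r) = A$882,063.56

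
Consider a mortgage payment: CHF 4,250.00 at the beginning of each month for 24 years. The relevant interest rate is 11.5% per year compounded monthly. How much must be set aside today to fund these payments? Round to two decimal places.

CHF 419,015.90

This is an annuity due: 288 payments of CHF 4,250.00 at the beginning of each month.
Periodic rate r = 0.115/12 per month; n is counted in months.
PV = PMT × [(1 − (1+r)^−n)/r] × (1+r) = 4,250 × [1 − (1+r)^−288] / r × (1+r) = CHF 419,015.90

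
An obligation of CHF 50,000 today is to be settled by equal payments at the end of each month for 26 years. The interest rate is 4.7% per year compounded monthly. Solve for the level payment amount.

Level ordinary annuity; solve PV = PMT × [(1 − (1+r)^−n)/r] for PMT.
Periodic rate r = 0.047/12 per month; n is counted in months.
With n = 312: PMT = 50,000 / ([(1 − (1+r)^−n)/r]) = CHF 277.91

CHF 277.91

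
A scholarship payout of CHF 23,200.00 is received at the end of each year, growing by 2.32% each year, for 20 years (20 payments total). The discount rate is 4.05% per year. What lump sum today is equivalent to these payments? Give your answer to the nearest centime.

Periodic rate r = 0.0405 per year.
Growing ordinary annuity: PV = PMT₁ × [1 − ((1+g)/(1+r))^n] / (r − g) = 23,200 × [1 − ((1+0.0232)/(1+r))^20] / (r − 0.0232) = CHF 382,057.66.

CHF 382,057.66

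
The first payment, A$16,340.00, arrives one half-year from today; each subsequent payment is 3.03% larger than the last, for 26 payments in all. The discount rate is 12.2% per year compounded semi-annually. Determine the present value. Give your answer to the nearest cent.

A$284,180.05

Periodic rate r = 0.122/2 per half-year; n is counted in half-years.
Growing ordinary annuity: PV = PMT₁ × [1 − ((1+g)/(1+r))^n] / (r − g) = 16,340 × [1 − ((1+0.0303)/(1+r))^26] / (r − 0.0303) = A$284,180.05.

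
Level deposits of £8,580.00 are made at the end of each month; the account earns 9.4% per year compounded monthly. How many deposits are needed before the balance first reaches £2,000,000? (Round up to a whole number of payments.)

134 payments

Periodic rate r = 0.094/12 per month; n is counted in months.
Ordinary annuity FV: 2,000,000 = 8,580 × [((1+r)^n − 1)/r].
(1+r)^n = 1 + 2,000,000 × r / 8,580, so n = ln(1 + 2,000,000·r/8,580) / ln(1+r) = 133.14.
Round up to a whole number of payments: n = 134.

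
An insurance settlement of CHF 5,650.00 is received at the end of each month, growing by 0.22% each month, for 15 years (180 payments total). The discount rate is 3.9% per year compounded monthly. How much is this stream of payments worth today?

CHF 924,384.26

Periodic rate r = 0.039/12 per month; n is counted in months.
Growing ordinary annuity: PV = PMT₁ × [1 − ((1+g)/(1+r))^n] / (r − g) = 5,650 × [1 − ((1+0.0022)/(1+r))^180] / (r − 0.0022) = CHF 924,384.26.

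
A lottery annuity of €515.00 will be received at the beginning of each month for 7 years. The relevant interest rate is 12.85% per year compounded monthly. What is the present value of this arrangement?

This is an annuity due: 84 payments of €515.00 at the beginning of each month.
Periodic rate r = 0.1285/12 per month; n is counted in months.
PV = PMT × [(1 − (1+r)^−n)/r] × (1+r) = 515 × [1 − (1+r)^−84] / r × (1+r) = €28,741.03

€28,741.03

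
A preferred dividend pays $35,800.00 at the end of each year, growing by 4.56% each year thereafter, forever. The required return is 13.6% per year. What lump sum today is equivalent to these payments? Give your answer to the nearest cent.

Periodic rate r = 0.136 per year.
Growing perpetuity (Gordon): PV = PMT₁ / (r − g) = 35,800 / (r − 0.0456) = $396,017.70.

$396,017.70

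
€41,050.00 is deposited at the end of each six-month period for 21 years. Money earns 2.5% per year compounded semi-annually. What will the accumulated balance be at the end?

€2,249,430.86

This is an ordinary annuity: 42 deposits of €41,050.00 at the end of each six-month period.
Periodic rate r = 0.025/2 per half-year; n is counted in half-years.
FV = PMT × [((1+r)^n − 1)/r] = 41,050 × [(1+r)^42 − 1] / r = €2,249,430.86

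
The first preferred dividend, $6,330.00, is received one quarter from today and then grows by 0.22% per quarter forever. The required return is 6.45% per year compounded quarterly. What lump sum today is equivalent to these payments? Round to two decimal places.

Periodic rate r = 0.0645/4 per quarter.
Growing perpetuity (Gordon): PV = PMT₁ / (r − g) = 6,330 / (r − 0.0022) = $454,578.10.

$454,578.10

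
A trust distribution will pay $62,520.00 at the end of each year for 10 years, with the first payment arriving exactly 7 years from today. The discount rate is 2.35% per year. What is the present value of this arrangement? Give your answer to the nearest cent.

$479,705.69

Ordinary annuity of 10 payments, first payment at period 7.
Periodic rate r = 0.0235 per year.
The ordinary-annuity PV formula values the stream one period before the first payment (period 6); discount that back 6 periods:
PV₀ = 62,520 × [1 − (1+r)^−10] / r × (1+r)^−6 = $479,705.69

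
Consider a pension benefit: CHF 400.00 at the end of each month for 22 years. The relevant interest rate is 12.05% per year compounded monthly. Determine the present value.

CHF 36,985.10

This is an ordinary annuity: 264 payments of CHF 400.00 at the end of each month.
Periodic rate r = 0.1205/12 per month; n is counted in months.
PV = PMT × [(1 − (1+r)^−n)/r] = 400 × [1 − (1+r)^−264] / r = CHF 36,985.10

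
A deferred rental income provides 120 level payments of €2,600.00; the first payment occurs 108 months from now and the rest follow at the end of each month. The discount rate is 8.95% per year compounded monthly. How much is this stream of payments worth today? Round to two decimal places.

Ordinary annuity of 120 payments, first payment at period 108.
Periodic rate r = 0.0895/12 per month; n is counted in months.
The ordinary-annuity PV formula values the stream one period before the first payment (period 107); discount that back 107 periods:
PV₀ = 2,600 × [1 − (1+r)^−120] / r × (1+r)^−107 = €92,877.16

€92,877.16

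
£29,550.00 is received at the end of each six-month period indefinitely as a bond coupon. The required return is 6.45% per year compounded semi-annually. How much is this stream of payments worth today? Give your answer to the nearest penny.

Periodic rate r = 0.0645/2 per half-year.
Level perpetuity: PV = PMT / r = 29,550 / (0.0645/2) = £916,279.07.

£916,279.07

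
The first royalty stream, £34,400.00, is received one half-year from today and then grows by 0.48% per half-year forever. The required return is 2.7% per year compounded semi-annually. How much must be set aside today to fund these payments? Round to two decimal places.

£3,954,022.99

Periodic rate r = 0.027/2 per half-year.
Growing perpetuity (Gordon): PV = PMT₁ / (r − g) = 34,400 / (r − 0.0048) = £3,954,022.99.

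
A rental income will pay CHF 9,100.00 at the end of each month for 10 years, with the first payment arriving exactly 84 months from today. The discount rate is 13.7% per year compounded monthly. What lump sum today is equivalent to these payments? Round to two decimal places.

Ordinary annuity of 120 payments, first payment at period 84.
Periodic rate r = 0.137/12 per month; n is counted in months.
The ordinary-annuity PV formula values the stream one period before the first payment (period 83); discount that back 83 periods:
PV₀ = 9,100 × [1 − (1+r)^−120] / r × (1+r)^−83 = CHF 231,113.61

CHF 231,113.61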